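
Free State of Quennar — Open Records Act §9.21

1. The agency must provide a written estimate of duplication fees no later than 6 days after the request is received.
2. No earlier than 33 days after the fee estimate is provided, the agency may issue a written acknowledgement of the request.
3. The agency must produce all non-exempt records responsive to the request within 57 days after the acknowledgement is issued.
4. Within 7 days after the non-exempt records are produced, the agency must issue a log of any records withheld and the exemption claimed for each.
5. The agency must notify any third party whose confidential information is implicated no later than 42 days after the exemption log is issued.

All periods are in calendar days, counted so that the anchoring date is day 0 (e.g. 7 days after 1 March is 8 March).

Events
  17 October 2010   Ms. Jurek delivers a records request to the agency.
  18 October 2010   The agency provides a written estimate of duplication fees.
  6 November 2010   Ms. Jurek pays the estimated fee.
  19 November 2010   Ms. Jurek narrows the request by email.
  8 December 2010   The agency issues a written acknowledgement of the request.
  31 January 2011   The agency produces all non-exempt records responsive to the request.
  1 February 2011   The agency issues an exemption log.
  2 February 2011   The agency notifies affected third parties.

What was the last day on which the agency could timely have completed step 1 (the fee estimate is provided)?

23 October 2010

Step 1 runs from 17 October 2010, when the request is received. 6 days after 17 October 2010 is 23 October 2010.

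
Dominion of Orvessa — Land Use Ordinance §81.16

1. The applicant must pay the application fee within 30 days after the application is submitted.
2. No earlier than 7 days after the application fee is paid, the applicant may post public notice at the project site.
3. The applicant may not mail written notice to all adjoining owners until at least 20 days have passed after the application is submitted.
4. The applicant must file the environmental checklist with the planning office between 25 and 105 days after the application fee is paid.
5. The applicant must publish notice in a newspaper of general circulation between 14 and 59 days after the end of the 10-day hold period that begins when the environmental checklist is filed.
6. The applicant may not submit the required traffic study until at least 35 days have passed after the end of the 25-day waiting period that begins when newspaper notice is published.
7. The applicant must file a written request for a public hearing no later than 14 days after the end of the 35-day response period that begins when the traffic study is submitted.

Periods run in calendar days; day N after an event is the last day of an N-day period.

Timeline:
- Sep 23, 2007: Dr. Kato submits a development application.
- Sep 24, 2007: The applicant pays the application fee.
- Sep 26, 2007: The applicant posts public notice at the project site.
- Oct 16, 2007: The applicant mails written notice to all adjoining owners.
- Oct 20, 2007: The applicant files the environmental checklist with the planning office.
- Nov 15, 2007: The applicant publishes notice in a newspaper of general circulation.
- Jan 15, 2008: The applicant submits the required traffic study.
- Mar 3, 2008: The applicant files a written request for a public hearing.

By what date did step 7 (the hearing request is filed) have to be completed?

The traffic study is submitted on Jan 15, 2008; the 35-day response period therefore ends Feb 19, 2008, and step 7 runs from that date. 14 days after Feb 19, 2008 is Mar 4, 2008.

Mar 4, 2008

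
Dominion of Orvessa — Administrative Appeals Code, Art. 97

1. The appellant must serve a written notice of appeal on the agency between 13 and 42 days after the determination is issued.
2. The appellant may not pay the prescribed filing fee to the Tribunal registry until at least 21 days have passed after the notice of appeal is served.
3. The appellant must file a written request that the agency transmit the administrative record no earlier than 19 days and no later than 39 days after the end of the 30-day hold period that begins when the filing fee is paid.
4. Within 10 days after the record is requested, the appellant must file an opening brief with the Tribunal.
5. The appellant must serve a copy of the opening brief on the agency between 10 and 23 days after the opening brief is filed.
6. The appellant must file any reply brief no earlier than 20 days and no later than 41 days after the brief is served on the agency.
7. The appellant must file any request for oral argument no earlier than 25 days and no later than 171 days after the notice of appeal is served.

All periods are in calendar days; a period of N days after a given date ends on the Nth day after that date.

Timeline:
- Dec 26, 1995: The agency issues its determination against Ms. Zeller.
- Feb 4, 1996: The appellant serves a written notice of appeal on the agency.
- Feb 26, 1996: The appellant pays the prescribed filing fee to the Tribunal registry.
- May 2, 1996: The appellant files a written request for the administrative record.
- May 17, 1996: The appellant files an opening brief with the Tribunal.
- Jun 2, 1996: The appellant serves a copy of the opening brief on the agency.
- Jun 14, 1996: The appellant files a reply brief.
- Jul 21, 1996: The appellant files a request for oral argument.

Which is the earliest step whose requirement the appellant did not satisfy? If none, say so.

Step 1: the window is 13–42 days after Dec 26, 1995 (when the determination is issued), so Jan 8, 1996 through Feb 6, 1996; done Feb 4, 1996 — within the window.
Step 2: the earliest permitted date is 21 days after Feb 4, 1996 (when the notice of appeal is served), i.e. Feb 25, 1996; done Feb 26, 1996 — permitted.
Step 3: the window is 19–39 days after Mar 27, 1996 (end of the 30-day hold period, which began when the filing fee is paid on Feb 26, 1996), so Apr 15, 1996 through May 5, 1996; done May 2, 1996, which is between those dates.
Step 4: 10 days after May 2, 1996 (when the record is requested) is May 12, 1996; done May 17, 1996 — 5 days late.
The procedure was therefore not followed at step 4.

Step 4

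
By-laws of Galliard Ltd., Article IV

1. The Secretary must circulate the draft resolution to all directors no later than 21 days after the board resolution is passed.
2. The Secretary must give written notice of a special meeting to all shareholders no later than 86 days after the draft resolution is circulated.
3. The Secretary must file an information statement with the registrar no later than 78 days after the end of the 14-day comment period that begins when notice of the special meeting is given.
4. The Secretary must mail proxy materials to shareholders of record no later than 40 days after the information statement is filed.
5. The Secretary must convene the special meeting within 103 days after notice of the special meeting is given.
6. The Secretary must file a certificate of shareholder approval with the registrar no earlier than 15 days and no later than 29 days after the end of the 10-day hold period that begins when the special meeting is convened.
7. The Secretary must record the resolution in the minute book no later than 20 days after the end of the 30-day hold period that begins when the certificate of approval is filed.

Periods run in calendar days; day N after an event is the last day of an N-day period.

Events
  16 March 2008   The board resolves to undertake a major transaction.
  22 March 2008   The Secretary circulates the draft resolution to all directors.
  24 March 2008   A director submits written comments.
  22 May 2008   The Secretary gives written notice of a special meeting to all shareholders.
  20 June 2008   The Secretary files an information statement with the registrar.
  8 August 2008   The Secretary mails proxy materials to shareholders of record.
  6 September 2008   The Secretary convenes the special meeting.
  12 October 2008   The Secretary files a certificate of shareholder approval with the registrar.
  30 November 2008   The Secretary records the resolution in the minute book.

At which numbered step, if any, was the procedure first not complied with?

Step 4

Step 1: 21 days after 16 March 2008 (when the board resolution is passed) is 6 April 2008; done 22 March 2008 — timely.
Step 2: 86 days after 22 March 2008 (when the draft resolution is circulated) is 16 June 2008; done 22 May 2008 — timely.
Step 3: 78 days after 5 June 2008 (end of the 14-day comment period, which began when notice of the special meeting is given on 22 May 2008) is 22 August 2008; 20 June 2008 is within that limit.
Step 4: 40 days after 20 June 2008 (when the information statement is filed) is 30 July 2008; done 8 August 2008 — 9 days late.
The analysis stops there.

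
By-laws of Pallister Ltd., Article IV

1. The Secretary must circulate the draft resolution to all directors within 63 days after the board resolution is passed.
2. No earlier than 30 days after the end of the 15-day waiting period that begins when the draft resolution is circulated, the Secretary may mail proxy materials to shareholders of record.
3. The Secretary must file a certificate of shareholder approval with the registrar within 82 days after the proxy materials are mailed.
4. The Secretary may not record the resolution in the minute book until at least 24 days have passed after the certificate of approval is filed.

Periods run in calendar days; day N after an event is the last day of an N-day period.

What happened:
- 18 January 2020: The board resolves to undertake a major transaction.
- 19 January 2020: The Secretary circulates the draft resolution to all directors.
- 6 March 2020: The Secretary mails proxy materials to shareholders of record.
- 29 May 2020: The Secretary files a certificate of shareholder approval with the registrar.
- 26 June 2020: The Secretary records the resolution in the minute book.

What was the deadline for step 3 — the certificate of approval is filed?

27 May 2020

Step 3 runs from 6 March 2020, when the proxy materials are mailed. 82 days after 6 March 2020 is 27 May 2020.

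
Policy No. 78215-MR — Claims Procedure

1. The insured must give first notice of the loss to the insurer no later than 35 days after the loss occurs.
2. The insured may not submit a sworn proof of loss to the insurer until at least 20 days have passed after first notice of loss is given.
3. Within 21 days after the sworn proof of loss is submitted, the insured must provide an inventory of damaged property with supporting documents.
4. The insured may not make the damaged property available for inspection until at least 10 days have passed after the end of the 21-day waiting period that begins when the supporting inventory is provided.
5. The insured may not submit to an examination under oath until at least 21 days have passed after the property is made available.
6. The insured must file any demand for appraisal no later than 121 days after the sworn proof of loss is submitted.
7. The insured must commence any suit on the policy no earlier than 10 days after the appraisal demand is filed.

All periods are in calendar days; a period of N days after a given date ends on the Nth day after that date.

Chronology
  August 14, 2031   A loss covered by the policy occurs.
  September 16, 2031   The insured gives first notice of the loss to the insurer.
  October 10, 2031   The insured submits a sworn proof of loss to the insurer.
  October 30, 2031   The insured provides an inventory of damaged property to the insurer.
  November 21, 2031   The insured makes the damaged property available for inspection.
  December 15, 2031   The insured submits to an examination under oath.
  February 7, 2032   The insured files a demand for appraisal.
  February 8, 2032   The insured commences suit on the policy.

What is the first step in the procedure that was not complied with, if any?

(1) due by August 14, 2031 + 35 days = September 18, 2031; done September 16, 2031 — timely.
(2) permitted from September 16, 2031 + 20 days = October 6, 2031 onward; done October 10, 2031 — permitted.
(3) due by October 10, 2031 + 21 days = October 31, 2031; October 30, 2031 is within that limit.
(4) permitted from November 20, 2031 + 10 days = November 30, 2031 onward; November 21, 2031 is 9 days before the earliest permitted date.
Later steps need not be reached.

Step 4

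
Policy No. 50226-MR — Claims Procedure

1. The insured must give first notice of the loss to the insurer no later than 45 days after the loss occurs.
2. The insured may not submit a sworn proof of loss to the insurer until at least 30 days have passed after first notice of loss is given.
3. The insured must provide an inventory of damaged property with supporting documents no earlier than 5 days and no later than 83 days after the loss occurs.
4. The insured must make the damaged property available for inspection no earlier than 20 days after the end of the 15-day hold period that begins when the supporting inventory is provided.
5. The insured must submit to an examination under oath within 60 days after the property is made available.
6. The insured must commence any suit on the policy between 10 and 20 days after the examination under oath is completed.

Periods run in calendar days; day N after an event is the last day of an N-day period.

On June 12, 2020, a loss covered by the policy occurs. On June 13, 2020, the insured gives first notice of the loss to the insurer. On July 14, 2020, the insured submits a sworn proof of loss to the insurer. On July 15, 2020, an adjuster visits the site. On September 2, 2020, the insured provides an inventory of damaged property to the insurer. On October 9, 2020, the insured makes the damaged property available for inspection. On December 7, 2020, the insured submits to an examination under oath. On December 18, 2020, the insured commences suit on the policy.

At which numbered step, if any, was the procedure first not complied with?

None — every step was satisfied

Step 1: 45 days after June 12, 2020 (when the loss occurs) is July 27, 2020; done June 13, 2020 — timely.
Step 2: the earliest permitted date is 30 days after June 13, 2020 (when first notice of loss is given), i.e. July 13, 2020; done July 14, 2020 — permitted.
Step 3: the window is 5–83 days after June 12, 2020 (when the loss occurs), so June 17, 2020 through September 3, 2020; done September 2, 2020 — within the window.
Step 4: the earliest permitted date is 20 days after September 17, 2020 (end of the 15-day hold period, which began when the supporting inventory is provided on September 2, 2020), i.e. October 7, 2020; done October 9, 2020, after the minimum wait.
Step 5: 60 days after October 9, 2020 (when the property is made available) is December 8, 2020; done December 7, 2020 — timely.
Step 6: the window is 10–20 days after December 7, 2020 (when the examination under oath is completed), so December 17, 2020 through December 27, 2020; December 18, 2020 falls inside that range.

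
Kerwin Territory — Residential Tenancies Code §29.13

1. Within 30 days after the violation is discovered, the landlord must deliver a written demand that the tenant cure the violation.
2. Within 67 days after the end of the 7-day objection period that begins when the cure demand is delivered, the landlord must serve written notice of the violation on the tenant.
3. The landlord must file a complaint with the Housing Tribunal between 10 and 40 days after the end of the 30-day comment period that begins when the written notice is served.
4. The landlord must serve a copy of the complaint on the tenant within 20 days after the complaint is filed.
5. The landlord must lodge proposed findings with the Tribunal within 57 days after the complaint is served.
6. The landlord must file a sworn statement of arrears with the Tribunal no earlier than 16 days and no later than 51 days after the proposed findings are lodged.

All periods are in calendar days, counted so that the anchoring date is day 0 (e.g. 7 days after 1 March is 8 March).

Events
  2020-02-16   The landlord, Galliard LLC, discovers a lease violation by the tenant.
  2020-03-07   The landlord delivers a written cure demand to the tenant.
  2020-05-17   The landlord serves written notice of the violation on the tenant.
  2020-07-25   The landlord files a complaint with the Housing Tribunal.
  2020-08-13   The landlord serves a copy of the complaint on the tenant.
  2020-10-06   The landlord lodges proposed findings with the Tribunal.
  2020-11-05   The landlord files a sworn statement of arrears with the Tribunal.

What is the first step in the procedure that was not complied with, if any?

(1) due by 2020-02-16 + 30 days = 2020-03-17; done 2020-03-07 — timely.
(2) due by 2020-03-14 + 67 days = 2020-05-20; done 2020-05-17 — timely.
(3) the permitted window runs from 2020-06-16 + 10 = 2020-06-26 to 2020-06-16 + 40 = 2020-07-26; done 2020-07-25 — within the window.
(4) due by 2020-07-25 + 20 days = 2020-08-14; done 2020-08-13 — timely.
(5) due by 2020-08-13 + 57 days = 2020-10-09; done 2020-10-06 — timely.
(6) the permitted window runs from 2020-10-06 + 16 = 2020-10-22 to 2020-10-06 + 51 = 2020-11-26; 2020-11-05 falls inside that range.

None — every step was satisfied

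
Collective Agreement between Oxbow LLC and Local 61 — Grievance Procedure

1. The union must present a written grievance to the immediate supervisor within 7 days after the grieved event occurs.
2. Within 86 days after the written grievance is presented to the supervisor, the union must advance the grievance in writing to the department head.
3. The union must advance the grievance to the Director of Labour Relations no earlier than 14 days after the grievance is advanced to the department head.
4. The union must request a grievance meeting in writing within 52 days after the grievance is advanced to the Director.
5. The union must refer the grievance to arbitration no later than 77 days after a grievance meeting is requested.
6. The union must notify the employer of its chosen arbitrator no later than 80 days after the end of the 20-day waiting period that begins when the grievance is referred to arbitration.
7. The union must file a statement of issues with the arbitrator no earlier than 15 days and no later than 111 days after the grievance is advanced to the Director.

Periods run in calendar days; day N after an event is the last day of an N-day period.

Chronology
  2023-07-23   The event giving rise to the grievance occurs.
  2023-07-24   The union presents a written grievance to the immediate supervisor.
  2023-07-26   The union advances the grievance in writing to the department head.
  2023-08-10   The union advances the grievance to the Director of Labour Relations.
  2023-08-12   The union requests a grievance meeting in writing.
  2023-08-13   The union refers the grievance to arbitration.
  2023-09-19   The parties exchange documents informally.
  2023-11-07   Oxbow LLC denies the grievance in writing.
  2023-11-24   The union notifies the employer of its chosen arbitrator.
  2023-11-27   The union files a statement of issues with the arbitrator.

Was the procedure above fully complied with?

No

Step 1: 7 days after 2023-07-23 (when the grieved event occurs) is 2023-07-30; done 2023-07-24 — timely.
Step 2: 86 days after 2023-07-24 (when the written grievance is presented to the supervisor) is 2023-10-18; done 2023-07-26 — timely.
Step 3: the earliest permitted date is 14 days after 2023-07-26 (when the grievance is advanced to the department head), i.e. 2023-08-09; done 2023-08-10 — permitted.
Step 4: 52 days after 2023-08-10 (when the grievance is advanced to the Director) is 2023-10-01; 2023-08-12 is within that limit.
Step 5: 77 days after 2023-08-12 (when a grievance meeting is requested) is 2023-10-28; done 2023-08-13 — timely.
Step 6: 80 days after 2023-09-02 (end of the 20-day waiting period, which began when the grievance is referred to arbitration on 2023-08-13) is 2023-11-21; not done until 2023-11-24, 3 days after the deadline.
The procedure was therefore not followed at step 6.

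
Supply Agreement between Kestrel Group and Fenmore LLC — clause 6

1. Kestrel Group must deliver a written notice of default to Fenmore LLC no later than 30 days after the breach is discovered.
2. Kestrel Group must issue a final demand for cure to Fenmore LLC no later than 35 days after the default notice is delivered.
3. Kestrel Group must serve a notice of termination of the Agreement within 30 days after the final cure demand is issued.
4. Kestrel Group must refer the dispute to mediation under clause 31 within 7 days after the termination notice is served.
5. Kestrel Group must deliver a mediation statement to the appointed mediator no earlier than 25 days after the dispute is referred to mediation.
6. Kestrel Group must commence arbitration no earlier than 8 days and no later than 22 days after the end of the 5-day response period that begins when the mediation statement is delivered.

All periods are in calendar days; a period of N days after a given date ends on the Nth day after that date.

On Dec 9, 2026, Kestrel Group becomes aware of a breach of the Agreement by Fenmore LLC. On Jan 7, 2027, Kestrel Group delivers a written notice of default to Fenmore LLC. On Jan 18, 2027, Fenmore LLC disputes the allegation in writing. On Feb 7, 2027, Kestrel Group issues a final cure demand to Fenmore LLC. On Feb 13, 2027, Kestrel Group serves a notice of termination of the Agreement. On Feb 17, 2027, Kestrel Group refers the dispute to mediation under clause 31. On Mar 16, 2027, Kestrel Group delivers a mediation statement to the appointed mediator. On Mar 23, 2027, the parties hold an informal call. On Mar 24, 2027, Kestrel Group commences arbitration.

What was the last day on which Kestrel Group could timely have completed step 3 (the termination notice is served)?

Step 3 runs from Feb 7, 2027, when the final cure demand is issued. 30 days after Feb 7, 2027 is Mar 9, 2027.

Mar 9, 2027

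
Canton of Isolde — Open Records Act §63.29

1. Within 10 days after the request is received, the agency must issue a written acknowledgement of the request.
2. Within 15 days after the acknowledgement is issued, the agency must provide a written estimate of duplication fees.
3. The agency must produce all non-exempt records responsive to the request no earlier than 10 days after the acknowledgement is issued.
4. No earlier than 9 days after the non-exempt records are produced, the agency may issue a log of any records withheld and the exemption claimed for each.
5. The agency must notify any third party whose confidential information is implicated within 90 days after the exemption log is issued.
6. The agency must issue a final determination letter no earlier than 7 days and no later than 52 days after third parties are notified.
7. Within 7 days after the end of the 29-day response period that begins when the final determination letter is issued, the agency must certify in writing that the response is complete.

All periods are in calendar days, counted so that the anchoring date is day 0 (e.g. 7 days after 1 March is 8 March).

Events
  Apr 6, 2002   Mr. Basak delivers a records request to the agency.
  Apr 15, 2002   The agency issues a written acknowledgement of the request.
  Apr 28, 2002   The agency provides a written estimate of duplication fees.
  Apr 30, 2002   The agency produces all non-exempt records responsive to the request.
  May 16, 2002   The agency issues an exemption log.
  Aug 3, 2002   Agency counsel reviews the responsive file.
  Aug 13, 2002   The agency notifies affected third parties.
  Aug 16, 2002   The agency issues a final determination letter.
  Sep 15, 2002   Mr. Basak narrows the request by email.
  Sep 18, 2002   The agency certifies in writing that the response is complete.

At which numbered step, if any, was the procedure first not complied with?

Step 1: 10 days after Apr 6, 2002 (when the request is received) is Apr 16, 2002; completed Apr 15, 2002, before the deadline.
Step 2: 15 days after Apr 15, 2002 (when the acknowledgement is issued) is Apr 30, 2002; done Apr 28, 2002 — timely.
Step 3: the earliest permitted date is 10 days after Apr 15, 2002 (when the acknowledgement is issued), i.e. Apr 25, 2002; done Apr 30, 2002 — permitted.
Step 4: the earliest permitted date is 9 days after Apr 30, 2002 (when the non-exempt records are produced), i.e. May 9, 2002; done May 16, 2002, after the minimum wait.
Step 5: 90 days after May 16, 2002 (when the exemption log is issued) is Aug 14, 2002; done Aug 13, 2002 — timely.
Step 6: the window is 7–52 days after Aug 13, 2002 (when third parties are notified), so Aug 20, 2002 through Oct 4, 2002; done Aug 16, 2002 — 4 days before the window opened.

Step 6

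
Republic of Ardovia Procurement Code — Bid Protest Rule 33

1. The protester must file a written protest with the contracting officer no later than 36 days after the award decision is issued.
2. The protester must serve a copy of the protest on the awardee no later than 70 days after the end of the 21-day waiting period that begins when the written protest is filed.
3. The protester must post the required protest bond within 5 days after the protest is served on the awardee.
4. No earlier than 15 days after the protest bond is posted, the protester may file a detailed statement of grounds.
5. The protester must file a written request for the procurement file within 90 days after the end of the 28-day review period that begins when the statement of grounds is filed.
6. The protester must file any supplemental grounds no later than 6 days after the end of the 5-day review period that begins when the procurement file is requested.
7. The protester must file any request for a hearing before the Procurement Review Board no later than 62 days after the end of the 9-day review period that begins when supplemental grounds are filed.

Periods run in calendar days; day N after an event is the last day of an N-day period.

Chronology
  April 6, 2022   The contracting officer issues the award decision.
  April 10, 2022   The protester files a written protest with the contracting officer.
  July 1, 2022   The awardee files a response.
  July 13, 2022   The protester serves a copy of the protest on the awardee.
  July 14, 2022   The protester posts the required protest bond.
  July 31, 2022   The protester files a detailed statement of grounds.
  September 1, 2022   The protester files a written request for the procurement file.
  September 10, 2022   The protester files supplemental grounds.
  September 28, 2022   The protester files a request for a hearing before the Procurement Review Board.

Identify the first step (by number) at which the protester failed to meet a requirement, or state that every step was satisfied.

Step 1: 36 days after April 6, 2022 (when the award decision is issued) is May 12, 2022; April 10, 2022 is within that limit.
Step 2: 70 days after May 1, 2022 (end of the 21-day waiting period, which began when the written protest is filed on April 10, 2022) is July 10, 2022; done July 13, 2022 — 3 days late.
That is the first point of non-compliance.

Step 2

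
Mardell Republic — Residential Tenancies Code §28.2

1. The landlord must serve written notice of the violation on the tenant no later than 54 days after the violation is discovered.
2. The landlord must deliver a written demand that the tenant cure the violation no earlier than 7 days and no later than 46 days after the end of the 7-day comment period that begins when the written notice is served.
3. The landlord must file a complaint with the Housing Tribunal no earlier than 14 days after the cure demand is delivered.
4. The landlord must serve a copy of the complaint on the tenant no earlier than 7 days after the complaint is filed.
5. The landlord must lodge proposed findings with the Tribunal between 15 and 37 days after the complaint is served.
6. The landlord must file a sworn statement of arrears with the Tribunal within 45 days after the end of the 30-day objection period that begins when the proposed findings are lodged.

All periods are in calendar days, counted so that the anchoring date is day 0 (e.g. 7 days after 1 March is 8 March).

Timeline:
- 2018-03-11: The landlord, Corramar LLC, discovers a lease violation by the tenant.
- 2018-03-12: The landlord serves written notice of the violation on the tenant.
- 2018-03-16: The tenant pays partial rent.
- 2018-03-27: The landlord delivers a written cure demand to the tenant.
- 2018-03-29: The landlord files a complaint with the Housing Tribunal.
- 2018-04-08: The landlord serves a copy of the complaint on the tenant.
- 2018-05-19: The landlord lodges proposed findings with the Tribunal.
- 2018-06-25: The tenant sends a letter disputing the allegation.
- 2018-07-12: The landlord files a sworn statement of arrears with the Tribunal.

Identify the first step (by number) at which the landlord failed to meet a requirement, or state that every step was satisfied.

Step 3

Step 1 — counting 54 days from 2018-03-11 (when the violation is discovered) gives a deadline of 2018-05-04; done 2018-03-12 — timely.
Step 2 — 7 and 46 days from 2018-03-19 (end of the 7-day comment period, which began when the written notice is served on 2018-03-12) are 2018-03-26 and 2018-05-04 respectively; done 2018-03-27, which is between those dates.
Step 3 — must wait 14 days from 2018-03-27 (when the cure demand is delivered), so not before 2018-04-10; 2018-03-29 is 12 days before the earliest permitted date.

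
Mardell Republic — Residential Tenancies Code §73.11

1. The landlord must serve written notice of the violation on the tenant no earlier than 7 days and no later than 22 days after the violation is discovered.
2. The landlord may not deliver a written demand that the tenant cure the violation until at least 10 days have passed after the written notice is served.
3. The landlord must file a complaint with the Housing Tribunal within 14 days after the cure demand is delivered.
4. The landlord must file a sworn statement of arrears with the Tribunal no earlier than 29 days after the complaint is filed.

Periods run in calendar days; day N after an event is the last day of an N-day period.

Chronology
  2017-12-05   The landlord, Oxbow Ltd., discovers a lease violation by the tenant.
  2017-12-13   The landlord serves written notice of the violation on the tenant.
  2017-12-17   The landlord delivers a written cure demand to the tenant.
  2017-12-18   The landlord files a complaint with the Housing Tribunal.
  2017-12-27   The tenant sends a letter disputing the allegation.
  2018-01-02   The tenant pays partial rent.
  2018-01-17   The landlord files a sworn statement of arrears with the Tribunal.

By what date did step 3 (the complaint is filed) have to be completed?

Step 3 runs from 2017-12-17, when the cure demand is delivered. 14 days after 2017-12-17 is 2017-12-31.

2017-12-31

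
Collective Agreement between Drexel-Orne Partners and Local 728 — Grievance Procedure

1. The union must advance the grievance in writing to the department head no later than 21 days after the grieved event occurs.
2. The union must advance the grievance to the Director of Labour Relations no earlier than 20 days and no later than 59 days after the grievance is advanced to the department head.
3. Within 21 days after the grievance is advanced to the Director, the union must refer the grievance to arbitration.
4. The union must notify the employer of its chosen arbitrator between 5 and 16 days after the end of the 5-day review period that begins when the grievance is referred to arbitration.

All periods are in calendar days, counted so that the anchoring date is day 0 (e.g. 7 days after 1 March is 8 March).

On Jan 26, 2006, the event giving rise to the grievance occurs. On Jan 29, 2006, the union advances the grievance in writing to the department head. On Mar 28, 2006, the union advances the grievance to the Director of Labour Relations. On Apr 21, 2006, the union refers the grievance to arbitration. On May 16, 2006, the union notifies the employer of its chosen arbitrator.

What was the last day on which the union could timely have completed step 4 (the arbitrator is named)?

The grievance is referred to arbitration on Apr 21, 2006; the 5-day review period therefore ends Apr 26, 2006, and step 4 runs from that date. The window is 5–16 days after Apr 26, 2006; it closes on May 12, 2006.

May 12, 2006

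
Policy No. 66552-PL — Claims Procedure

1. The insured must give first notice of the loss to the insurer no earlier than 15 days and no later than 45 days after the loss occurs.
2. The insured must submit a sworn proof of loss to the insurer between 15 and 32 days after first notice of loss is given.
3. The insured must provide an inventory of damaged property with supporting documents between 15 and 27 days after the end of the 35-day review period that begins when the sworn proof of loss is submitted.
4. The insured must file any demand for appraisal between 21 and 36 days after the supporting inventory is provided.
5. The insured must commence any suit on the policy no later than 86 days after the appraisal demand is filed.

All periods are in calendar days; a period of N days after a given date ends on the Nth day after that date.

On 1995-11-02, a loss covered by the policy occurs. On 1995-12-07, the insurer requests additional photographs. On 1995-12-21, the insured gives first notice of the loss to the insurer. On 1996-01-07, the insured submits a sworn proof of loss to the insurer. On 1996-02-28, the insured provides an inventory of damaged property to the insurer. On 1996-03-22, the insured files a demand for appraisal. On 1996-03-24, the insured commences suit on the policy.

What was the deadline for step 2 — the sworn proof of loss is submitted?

Step 2 runs from 1995-12-21, when first notice of loss is given. The window is 15–32 days after 1995-12-21; it closes on 1996-01-22.

1996-01-22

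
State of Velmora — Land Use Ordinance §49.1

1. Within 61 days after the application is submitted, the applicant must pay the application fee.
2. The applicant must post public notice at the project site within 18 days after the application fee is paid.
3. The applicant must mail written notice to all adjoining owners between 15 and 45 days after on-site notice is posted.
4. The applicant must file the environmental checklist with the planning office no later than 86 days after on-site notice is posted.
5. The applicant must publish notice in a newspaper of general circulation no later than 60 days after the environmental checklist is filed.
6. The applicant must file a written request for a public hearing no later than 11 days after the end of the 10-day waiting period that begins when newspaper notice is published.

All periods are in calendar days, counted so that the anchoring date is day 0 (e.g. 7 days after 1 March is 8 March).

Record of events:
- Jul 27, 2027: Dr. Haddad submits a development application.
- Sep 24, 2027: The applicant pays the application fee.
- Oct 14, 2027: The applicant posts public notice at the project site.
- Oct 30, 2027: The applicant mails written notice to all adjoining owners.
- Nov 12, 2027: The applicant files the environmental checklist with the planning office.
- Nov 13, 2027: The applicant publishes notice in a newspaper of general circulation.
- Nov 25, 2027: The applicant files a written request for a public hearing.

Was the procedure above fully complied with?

No

(1) due by Jul 27, 2027 + 61 days = Sep 26, 2027; done Sep 24, 2027 — timely.
(2) due by Sep 24, 2027 + 18 days = Oct 12, 2027; not done until Oct 14, 2027, 2 days after the deadline.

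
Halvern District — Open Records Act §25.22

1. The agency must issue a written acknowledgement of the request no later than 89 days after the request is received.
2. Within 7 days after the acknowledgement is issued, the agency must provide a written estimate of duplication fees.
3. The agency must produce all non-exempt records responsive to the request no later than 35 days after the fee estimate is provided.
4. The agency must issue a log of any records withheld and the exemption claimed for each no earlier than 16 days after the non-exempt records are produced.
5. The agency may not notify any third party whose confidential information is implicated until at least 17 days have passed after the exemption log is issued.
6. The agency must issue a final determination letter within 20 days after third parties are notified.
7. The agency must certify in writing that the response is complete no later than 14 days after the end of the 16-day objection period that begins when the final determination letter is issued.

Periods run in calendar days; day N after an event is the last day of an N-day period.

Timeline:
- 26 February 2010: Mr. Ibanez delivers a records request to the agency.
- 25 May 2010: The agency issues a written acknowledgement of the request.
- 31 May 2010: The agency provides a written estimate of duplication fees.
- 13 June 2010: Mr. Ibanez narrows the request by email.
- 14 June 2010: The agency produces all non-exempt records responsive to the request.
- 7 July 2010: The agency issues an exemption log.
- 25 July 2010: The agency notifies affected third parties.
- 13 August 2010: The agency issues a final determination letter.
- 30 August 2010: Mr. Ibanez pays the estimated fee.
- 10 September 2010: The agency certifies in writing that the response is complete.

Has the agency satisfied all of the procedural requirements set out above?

Step 1 — counting 89 days from 26 February 2010 (when the request is received) gives a deadline of 26 May 2010; 25 May 2010 is within that limit.
Step 2 — counting 7 days from 25 May 2010 (when the acknowledgement is issued) gives a deadline of 1 June 2010; done 31 May 2010 — timely.
Step 3 — counting 35 days from 31 May 2010 (when the fee estimate is provided) gives a deadline of 5 July 2010; done 14 June 2010 — timely.
Step 4 — must wait 16 days from 14 June 2010 (when the non-exempt records are produced), so not before 30 June 2010; 7 July 2010 is on or after that date.
Step 5 — must wait 17 days from 7 July 2010 (when the exemption log is issued), so not before 24 July 2010; 25 July 2010 is on or after that date.
Step 6 — counting 20 days from 25 July 2010 (when third parties are notified) gives a deadline of 14 August 2010; done 13 August 2010 — timely.
Step 7 — counting 14 days from 29 August 2010 (end of the 16-day objection period, which began when the final determination letter is issued on 13 August 2010) gives a deadline of 12 September 2010; completed 10 September 2010, before the deadline.

Yes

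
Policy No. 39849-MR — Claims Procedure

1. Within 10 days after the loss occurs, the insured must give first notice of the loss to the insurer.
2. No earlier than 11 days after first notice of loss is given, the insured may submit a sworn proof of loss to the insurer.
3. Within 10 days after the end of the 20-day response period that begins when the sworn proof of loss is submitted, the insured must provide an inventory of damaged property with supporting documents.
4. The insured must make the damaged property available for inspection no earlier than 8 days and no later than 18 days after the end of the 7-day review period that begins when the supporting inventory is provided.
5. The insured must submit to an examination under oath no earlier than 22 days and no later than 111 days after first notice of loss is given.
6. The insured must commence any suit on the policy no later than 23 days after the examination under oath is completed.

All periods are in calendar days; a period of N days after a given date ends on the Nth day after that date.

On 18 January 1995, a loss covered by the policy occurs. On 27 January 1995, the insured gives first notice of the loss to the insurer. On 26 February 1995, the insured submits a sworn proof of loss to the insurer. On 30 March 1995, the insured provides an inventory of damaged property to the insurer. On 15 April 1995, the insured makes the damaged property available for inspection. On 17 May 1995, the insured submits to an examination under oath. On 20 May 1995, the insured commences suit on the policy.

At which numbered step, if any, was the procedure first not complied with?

Step 1: 10 days after 18 January 1995 (when the loss occurs) is 28 January 1995; done 27 January 1995 — timely.
Step 2: the earliest permitted date is 11 days after 27 January 1995 (when first notice of loss is given), i.e. 7 February 1995; done 26 February 1995 — permitted.
Step 3: 10 days after 18 March 1995 (end of the 20-day response period, which began when the sworn proof of loss is submitted on 26 February 1995) is 28 March 1995; done 30 March 1995 — 2 days late.
No need to go further; step 3 was not satisfied.

Step 3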